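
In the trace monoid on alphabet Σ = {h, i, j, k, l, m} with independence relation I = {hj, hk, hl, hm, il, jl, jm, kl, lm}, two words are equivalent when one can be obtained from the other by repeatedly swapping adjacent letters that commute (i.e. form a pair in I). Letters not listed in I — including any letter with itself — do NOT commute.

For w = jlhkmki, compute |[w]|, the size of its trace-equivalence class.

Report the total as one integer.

#0=j has no predecessor
#1=l has no predecessor
#2=h has no predecessor
#3=k depends on [0:j]
#4=m depends on [3:k]
#5=k depends on [4:m]
#6=i depends on [2:h, 5:k]
sources: [0:j, 1:l, 2:h]
N(rest) = Σ N(rest − s) over sources s of rest; N(one piece) = 1:
  size 1 → [1]=1  [6]=1
  size 2 → [1,6]=2  [2,6]=1  [5,6]=1
  size 3 → [1,2,6]=3  [1,5,6]=3  [2,5,6]=2  [4,5,6]=1
  size 4 → [1,2,5,6]=8  [1,4,5,6]=4  [2,4,5,6]=3  [3,4,5,6]=1
  size 5 → [0,3,4,5,6]=1  [1,2,4,5,6]=15  [1,3,4,5,6]=5  [2,3,4,5,6]=4
  first=0(j) contributes 24
  first=1(l) contributes 5
  first=2(h) contributes 6
|[w]| = 35

35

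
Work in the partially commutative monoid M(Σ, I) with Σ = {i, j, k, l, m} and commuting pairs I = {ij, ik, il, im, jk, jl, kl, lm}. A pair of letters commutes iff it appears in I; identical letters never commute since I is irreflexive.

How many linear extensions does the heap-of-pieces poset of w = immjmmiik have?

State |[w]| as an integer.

0(i) covers ∅
1(m) covers ∅
2(m) covers 1:m
3(j) covers 2:m
4(m) covers 3:j
5(m) covers 4:m
6(i) covers 0:i
7(i) covers 6:i
8(k) covers 5:m
floor of heap: 0:i, 1:m
completions by unplaced set U, small U first (add the entries for U minus each lowest piece of U):
  |U|=1: {7}:1  {8}:1
  |U|=2: {5,8}:1  {6,7}:1  {7,8}:2
  |U|=3: {0,6,7}:1  {4,5,8}:1  {5,7,8}:3  {6,7,8}:3
  |U|=4: {0,6,7,8}:4  {3,4,5,8}:1  {4,5,7,8}:4  {5,6,7,8}:6
  |U|=5: {0,5,6,7,8}:10  {2,3,4,5,8}:1  {3,4,5,7,8}:5  {4,5,6,7,8}:10
  |U|=6: {0,4,5,6,7,8}:20  {1,2,3,4,5,8}:1  {2,3,4,5,7,8}:6  {3,4,5,6,7,8}:15
  |U|=7: {0,3,4,5,6,7,8}:35  {1,2,3,4,5,7,8}:7  {2,3,4,5,6,7,8}:21
  start at 0(i): 28
  start at 1(m): 56
sum over floor = 84

84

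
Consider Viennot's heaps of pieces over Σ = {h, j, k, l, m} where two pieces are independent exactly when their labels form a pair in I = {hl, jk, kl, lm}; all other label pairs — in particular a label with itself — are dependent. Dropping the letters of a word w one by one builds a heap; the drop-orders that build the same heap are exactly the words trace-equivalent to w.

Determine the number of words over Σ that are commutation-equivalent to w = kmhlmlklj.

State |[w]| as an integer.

91

drop 0:k onto floor
drop 1:m onto {0:k}
drop 2:h onto {1:m}
drop 3:l onto floor
drop 4:m onto {2:h}
drop 5:l onto {3:l}
drop 6:k onto {4:m}
drop 7:l onto {5:l}
drop 8:j onto {4:m, 7:l}
ground layer = {0:k, 3:l}
drop-orders for the pieces not yet dropped (sum over which currently-grounded one goes next):
  1 to go: {6} 1  {8} 1
  2 to go: {6,8} 2  {7,8} 1
  3 to go: {4,6,8} 2  {5,7,8} 1  {6,7,8} 3
  4 to go: {2,4,6,8} 2  {3,5,7,8} 1  {4,6,7,8} 5  {5,6,7,8} 4
  5 to go: {1,2,4,6,8} 2  {2,4,6,7,8} 7  {3,5,6,7,8} 5  {4,5,6,7,8} 9
  6 to go: {0,1,2,4,6,8} 2  {1,2,4,6,7,8} 9  {2,4,5,6,7,8} 16  {3,4,5,6,7,8} 14
  7 to go: {0,1,2,4,6,7,8} 11  {1,2,4,5,6,7,8} 25  {2,3,4,5,6,7,8} 30
  if 0:k drops first: 55 orders
  if 3:l drops first: 36 orders
heap linearizations: 91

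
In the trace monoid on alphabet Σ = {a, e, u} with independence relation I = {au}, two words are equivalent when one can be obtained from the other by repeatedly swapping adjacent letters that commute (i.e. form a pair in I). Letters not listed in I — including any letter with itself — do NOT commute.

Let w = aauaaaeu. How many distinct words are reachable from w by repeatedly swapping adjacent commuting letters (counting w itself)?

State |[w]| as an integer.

#0=a has no predecessor
#1=a depends on [0:a]
#2=u has no predecessor
#3=a depends on [1:a]
#4=a depends on [3:a]
#5=a depends on [4:a]
#6=e depends on [2:u, 5:a]
#7=u depends on [6:e]
sources: [0:a, 2:u]
N(rest) = Σ N(rest − s) over sources s of rest; N(one piece) = 1:
  size 1 → [7]=1
  size 2 → [6,7]=1
  size 3 → [2,6,7]=1  [5,6,7]=1
  size 4 → [2,5,6,7]=2  [4,5,6,7]=1
  size 5 → [2,4,5,6,7]=3  [3,4,5,6,7]=1
  size 6 → [1,3,4,5,6,7]=1  [2,3,4,5,6,7]=4
  first=0(a) contributes 5
  first=2(u) contributes 1
|[w]| = 6

6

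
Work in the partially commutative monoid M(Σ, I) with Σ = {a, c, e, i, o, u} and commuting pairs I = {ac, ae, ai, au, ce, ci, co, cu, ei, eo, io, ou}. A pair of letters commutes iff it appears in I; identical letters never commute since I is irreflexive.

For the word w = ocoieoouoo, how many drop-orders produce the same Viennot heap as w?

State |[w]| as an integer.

1680

piece 0:o — minimal
piece 1:c — minimal
piece 2:o rests on {0:o}
piece 3:i — minimal
piece 4:e — minimal
piece 5:o rests on {2:o}
piece 6:o rests on {5:o}
piece 7:u rests on {3:i, 4:e}
piece 8:o rests on {6:o}
piece 9:o rests on {8:o}
minimal pieces: {0:o, 1:c, 3:i, 4:e}
ways to finish when only these pieces remain (= sum over removing one remaining piece with nothing left below it):
  1 left: {1}→1  {7}→1  {9}→1
  2 left: {1,7}→2  {1,9}→2  {3,7}→1  {4,7}→1  {7,9}→2  {8,9}→1
  3 left: {1,3,7}→3  {1,4,7}→3  {1,7,9}→6  {1,8,9}→3  {3,4,7}→2  {3,7,9}→3  {4,7,9}→3  {6,8,9}→1  {7,8,9}→3
  4 left: {1,3,4,7}→8  {1,3,7,9}→12  {1,4,7,9}→12  {1,6,8,9}→4  {1,7,8,9}→12  {3,4,7,9}→8  {3,7,8,9}→6  {4,7,8,9}→6  {5,6,8,9}→1  {6,7,8,9}→4
  5 left: {1,3,4,7,9}→40  {1,3,7,8,9}→30  {1,4,7,8,9}→30  {1,5,6,8,9}→5  {1,6,7,8,9}→20  {2,5,6,8,9}→1  {3,4,7,8,9}→20  {3,6,7,8,9}→10  {4,6,7,8,9}→10  {5,6,7,8,9}→5
  6 left: {0,2,5,6,8,9}→1  {1,2,5,6,8,9}→6  {1,3,4,7,8,9}→120  {1,3,6,7,8,9}→60  {1,4,6,7,8,9}→60  {1,5,6,7,8,9}→30  {2,5,6,7,8,9}→6  {3,4,6,7,8,9}→40  {3,5,6,7,8,9}→15  {4,5,6,7,8,9}→15
  7 left: {0,1,2,5,6,8,9}→7  {0,2,5,6,7,8,9}→7  {1,2,5,6,7,8,9}→42  {1,3,4,6,7,8,9}→280  {1,3,5,6,7,8,9}→105  {1,4,5,6,7,8,9}→105  {2,3,5,6,7,8,9}→21  {2,4,5,6,7,8,9}→21  {3,4,5,6,7,8,9}→70
  8 left: {0,1,2,5,6,7,8,9}→56  {0,2,3,5,6,7,8,9}→28  {0,2,4,5,6,7,8,9}→28  {1,2,3,5,6,7,8,9}→168  {1,2,4,5,6,7,8,9}→168  {1,3,4,5,6,7,8,9}→560  {2,3,4,5,6,7,8,9}→112
  placing 0:o first → 1008 extensions
  placing 1:c first → 168 extensions
  placing 3:i first → 252 extensions
  placing 4:e first → 252 extensions
total linear extensions = 1680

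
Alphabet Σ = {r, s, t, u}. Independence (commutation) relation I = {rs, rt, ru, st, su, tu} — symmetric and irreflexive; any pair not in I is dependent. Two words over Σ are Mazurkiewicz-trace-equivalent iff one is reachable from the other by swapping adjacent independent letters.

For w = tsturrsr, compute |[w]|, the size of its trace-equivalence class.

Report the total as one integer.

piece 0:t — minimal
piece 1:s — minimal
piece 2:t rests on {0:t}
piece 3:u — minimal
piece 4:r — minimal
piece 5:r rests on {4:r}
piece 6:s rests on {1:s}
piece 7:r rests on {5:r}
minimal pieces: {0:t, 1:s, 3:u, 4:r}
ways to finish when only these pieces remain (= sum over removing one remaining piece with nothing left below it):
  1 left: {2}→1  {3}→1  {6}→1  {7}→1
  2 left: {0,2}→1  {1,6}→1  {2,3}→2  {2,6}→2  {2,7}→2  {3,6}→2  {3,7}→2  {5,7}→1  {6,7}→2
  3 left: {0,2,3}→3  {0,2,6}→3  {0,2,7}→3  {1,2,6}→3  {1,3,6}→3  {1,6,7}→3  {2,3,6}→6  {2,3,7}→6  {2,5,7}→3  {2,6,7}→6  {3,5,7}→3  {3,6,7}→6  {4,5,7}→1  {5,6,7}→3
  4 left: {0,1,2,6}→6  {0,2,3,6}→12  {0,2,3,7}→12  {0,2,5,7}→6  {0,2,6,7}→12  {1,2,3,6}→12  {1,2,6,7}→12  {1,3,6,7}→12  {1,5,6,7}→6  {2,3,5,7}→12  {2,3,6,7}→24  {2,4,5,7}→4  {2,5,6,7}→12  {3,4,5,7}→4  {3,5,6,7}→12  {4,5,6,7}→4
  5 left: {0,1,2,3,6}→30  {0,1,2,6,7}→30  {0,2,3,5,7}→30  {0,2,3,6,7}→60  {0,2,4,5,7}→10  {0,2,5,6,7}→30  {1,2,3,6,7}→60  {1,2,5,6,7}→30  {1,3,5,6,7}→30  {1,4,5,6,7}→10  {2,3,4,5,7}→20  {2,3,5,6,7}→60  {2,4,5,6,7}→20  {3,4,5,6,7}→20
  6 left: {0,1,2,3,6,7}→180  {0,1,2,5,6,7}→90  {0,2,3,4,5,7}→60  {0,2,3,5,6,7}→180  {0,2,4,5,6,7}→60  {1,2,3,5,6,7}→180  {1,2,4,5,6,7}→60  {1,3,4,5,6,7}→60  {2,3,4,5,6,7}→120
  placing 0:t first → 420 extensions
  placing 1:s first → 420 extensions
  placing 3:u first → 210 extensions
  placing 4:r first → 630 extensions
total linear extensions = 1680

1680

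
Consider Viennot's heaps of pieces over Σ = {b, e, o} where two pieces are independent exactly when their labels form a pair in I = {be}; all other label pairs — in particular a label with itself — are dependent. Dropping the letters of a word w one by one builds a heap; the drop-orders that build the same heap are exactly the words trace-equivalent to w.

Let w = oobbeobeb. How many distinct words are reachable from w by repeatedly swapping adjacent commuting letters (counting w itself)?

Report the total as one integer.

piece 0:o — minimal
piece 1:o rests on {0:o}
piece 2:b rests on {1:o}
piece 3:b rests on {2:b}
piece 4:e rests on {1:o}
piece 5:o rests on {3:b, 4:e}
piece 6:b rests on {5:o}
piece 7:e rests on {5:o}
piece 8:b rests on {6:b}
minimal pieces: {0:o}
ways to finish when only these pieces remain (= sum over removing one remaining piece with nothing left below it):
  1 left: {7}→1  {8}→1
  2 left: {6,8}→1  {7,8}→2
  3 left: {6,7,8}→3
  4 left: {5,6,7,8}→3
  5 left: {3,5,6,7,8}→3  {4,5,6,7,8}→3
  6 left: {2,3,5,6,7,8}→3  {3,4,5,6,7,8}→6
  7 left: {2,3,4,5,6,7,8}→9
  placing 0:o first → 9 extensions

9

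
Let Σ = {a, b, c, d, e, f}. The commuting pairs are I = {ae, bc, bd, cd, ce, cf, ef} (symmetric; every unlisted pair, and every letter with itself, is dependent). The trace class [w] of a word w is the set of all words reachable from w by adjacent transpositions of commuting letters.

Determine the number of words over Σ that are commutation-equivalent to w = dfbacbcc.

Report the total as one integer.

drop 0:d onto floor
drop 1:f onto {0:d}
drop 2:b onto {1:f}
drop 3:a onto {2:b}
drop 4:c onto {3:a}
drop 5:b onto {3:a}
drop 6:c onto {4:c}
drop 7:c onto {6:c}
ground layer = {0:d}
drop-orders for the pieces not yet dropped (sum over which currently-grounded one goes next):
  1 to go: {5} 1  {7} 1
  2 to go: {5,7} 2  {6,7} 1
  3 to go: {4,6,7} 1  {5,6,7} 3
  4 to go: {4,5,6,7} 4
  5 to go: {3,4,5,6,7} 4
  6 to go: {2,3,4,5,6,7} 4
  if 0:d drops first: 4 orders

4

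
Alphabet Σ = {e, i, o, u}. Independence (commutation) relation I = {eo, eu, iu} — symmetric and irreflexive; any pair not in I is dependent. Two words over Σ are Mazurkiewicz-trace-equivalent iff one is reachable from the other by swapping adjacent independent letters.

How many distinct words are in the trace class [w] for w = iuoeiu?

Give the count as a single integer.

0(i) covers ∅
1(u) covers ∅
2(o) covers 0:i, 1:u
3(e) covers 0:i
4(i) covers 2:o, 3:e
5(u) covers 2:o
floor of heap: 0:i, 1:u
completions by unplaced set U, small U first (add the entries for U minus each lowest piece of U):
  |U|=1: {4}:1  {5}:1
  |U|=2: {3,4}:1  {4,5}:2
  |U|=3: {2,4,5}:2  {3,4,5}:3
  |U|=4: {1,2,4,5}:2  {2,3,4,5}:5
  start at 0(i): 7
  start at 1(u): 5
sum over floor = 12

12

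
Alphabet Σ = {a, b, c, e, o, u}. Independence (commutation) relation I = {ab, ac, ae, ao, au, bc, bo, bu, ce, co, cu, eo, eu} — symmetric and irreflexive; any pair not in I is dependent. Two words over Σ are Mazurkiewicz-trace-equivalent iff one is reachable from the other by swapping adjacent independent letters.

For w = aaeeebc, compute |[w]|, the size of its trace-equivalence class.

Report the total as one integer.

#0=a has no predecessor
#1=a depends on [0:a]
#2=e has no predecessor
#3=e depends on [2:e]
#4=e depends on [3:e]
#5=b depends on [4:e]
#6=c has no predecessor
sources: [0:a, 2:e, 6:c]
N(rest) = Σ N(rest − s) over sources s of rest; N(one piece) = 1:
  size 1 → [1]=1  [5]=1  [6]=1
  size 2 → [0,1]=1  [1,5]=2  [1,6]=2  [4,5]=1  [5,6]=2
  size 3 → [0,1,5]=3  [0,1,6]=3  [1,4,5]=3  [1,5,6]=6  [3,4,5]=1  [4,5,6]=3
  size 4 → [0,1,4,5]=6  [0,1,5,6]=12  [1,3,4,5]=4  [1,4,5,6]=12  [2,3,4,5]=1  [3,4,5,6]=4
  size 5 → [0,1,3,4,5]=10  [0,1,4,5,6]=30  [1,2,3,4,5]=5  [1,3,4,5,6]=20  [2,3,4,5,6]=5
  first=0(a) contributes 30
  first=2(e) contributes 60
  first=6(c) contributes 15
|[w]| = 105

105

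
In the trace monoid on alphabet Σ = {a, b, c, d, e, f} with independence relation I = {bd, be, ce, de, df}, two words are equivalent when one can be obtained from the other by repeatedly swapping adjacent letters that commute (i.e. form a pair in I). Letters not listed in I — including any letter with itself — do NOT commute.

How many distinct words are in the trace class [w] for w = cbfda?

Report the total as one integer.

0(c) covers ∅
1(b) covers 0:c
2(f) covers 1:b
3(d) covers 0:c
4(a) covers 2:f, 3:d
floor of heap: 0:c
completions by unplaced set U, small U first (add the entries for U minus each lowest piece of U):
  |U|=1: {4}:1
  |U|=2: {2,4}:1  {3,4}:1
  |U|=3: {1,2,4}:1  {2,3,4}:2
  start at 0(c): 3

3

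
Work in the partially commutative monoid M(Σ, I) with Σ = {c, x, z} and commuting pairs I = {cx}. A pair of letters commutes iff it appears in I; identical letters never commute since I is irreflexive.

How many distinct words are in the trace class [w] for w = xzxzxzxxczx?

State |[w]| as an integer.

3

piece 0:x — minimal
piece 1:z rests on {0:x}
piece 2:x rests on {1:z}
piece 3:z rests on {2:x}
piece 4:x rests on {3:z}
piece 5:z rests on {4:x}
piece 6:x rests on {5:z}
piece 7:x rests on {6:x}
piece 8:c rests on {5:z}
piece 9:z rests on {7:x, 8:c}
piece 10:x rests on {9:z}
minimal pieces: {0:x}
ways to finish when only these pieces remain (= sum over removing one remaining piece with nothing left below it):
  1 left: {10}→1
  2 left: {9,10}→1
  3 left: {7,9,10}→1  {8,9,10}→1
  4 left: {6,7,9,10}→1  {7,8,9,10}→2
  5 left: {6,7,8,9,10}→3
  6 left: {5,6,7,8,9,10}→3
  7 left: {4,5,6,7,8,9,10}→3
  8 left: {3,4,5,6,7,8,9,10}→3
  9 left: {2,3,4,5,6,7,8,9,10}→3
  placing 0:x first → 3 extensions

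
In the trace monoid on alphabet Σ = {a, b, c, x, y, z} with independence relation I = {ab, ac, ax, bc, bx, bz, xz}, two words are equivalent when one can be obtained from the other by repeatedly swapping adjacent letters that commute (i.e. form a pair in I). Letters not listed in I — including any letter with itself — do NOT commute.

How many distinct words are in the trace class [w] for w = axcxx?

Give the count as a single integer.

#0=a has no predecessor
#1=x has no predecessor
#2=c depends on [1:x]
#3=x depends on [2:c]
#4=x depends on [3:x]
sources: [0:a, 1:x]
N(rest) = Σ N(rest − s) over sources s of rest; N(one piece) = 1:
  size 1 → [0]=1  [4]=1
  size 2 → [0,4]=2  [3,4]=1
  size 3 → [0,3,4]=3  [2,3,4]=1
  first=0(a) contributes 1
  first=1(x) contributes 4
|[w]| = 5

5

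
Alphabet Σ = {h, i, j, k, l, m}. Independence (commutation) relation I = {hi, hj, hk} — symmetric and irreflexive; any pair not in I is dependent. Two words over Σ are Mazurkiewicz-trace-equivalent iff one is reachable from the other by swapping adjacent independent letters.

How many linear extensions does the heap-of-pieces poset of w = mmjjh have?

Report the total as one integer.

3

drop 0:m onto floor
drop 1:m onto {0:m}
drop 2:j onto {1:m}
drop 3:j onto {2:j}
drop 4:h onto {1:m}
ground layer = {0:m}
drop-orders for the pieces not yet dropped (sum over which currently-grounded one goes next):
  1 to go: {3} 1  {4} 1
  2 to go: {2,3} 1  {3,4} 2
  3 to go: {2,3,4} 3
  if 0:m drops first: 3 orders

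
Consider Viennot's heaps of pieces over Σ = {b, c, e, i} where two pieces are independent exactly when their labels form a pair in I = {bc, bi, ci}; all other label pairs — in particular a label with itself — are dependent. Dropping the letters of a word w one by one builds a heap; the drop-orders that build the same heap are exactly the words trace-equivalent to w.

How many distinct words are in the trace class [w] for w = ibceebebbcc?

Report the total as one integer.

drop 0:i onto floor
drop 1:b onto floor
drop 2:c onto floor
drop 3:e onto {0:i, 1:b, 2:c}
drop 4:e onto {3:e}
drop 5:b onto {4:e}
drop 6:e onto {5:b}
drop 7:b onto {6:e}
drop 8:b onto {7:b}
drop 9:c onto {6:e}
drop 10:c onto {9:c}
ground layer = {0:i, 1:b, 2:c}
drop-orders for the pieces not yet dropped (sum over which currently-grounded one goes next):
  1 to go: {8} 1  {10} 1
  2 to go: {7,8} 1  {8,10} 2  {9,10} 1
  3 to go: {7,8,10} 3  {8,9,10} 3
  4 to go: {7,8,9,10} 6
  5 to go: {6,7,8,9,10} 6
  6 to go: {5,6,7,8,9,10} 6
  7 to go: {4,5,6,7,8,9,10} 6
  8 to go: {3,4,5,6,7,8,9,10} 6
  9 to go: {0,3,4,5,6,7,8,9,10} 6  {1,3,4,5,6,7,8,9,10} 6  {2,3,4,5,6,7,8,9,10} 6
  if 0:i drops first: 12 orders
  if 1:b drops first: 12 orders
  if 2:c drops first: 12 orders
heap linearizations: 36

36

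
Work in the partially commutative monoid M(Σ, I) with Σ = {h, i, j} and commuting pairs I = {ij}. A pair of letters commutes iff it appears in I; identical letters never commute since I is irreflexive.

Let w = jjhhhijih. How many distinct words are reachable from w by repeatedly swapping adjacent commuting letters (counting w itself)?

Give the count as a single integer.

drop 0:j onto floor
drop 1:j onto {0:j}
drop 2:h onto {1:j}
drop 3:h onto {2:h}
drop 4:h onto {3:h}
drop 5:i onto {4:h}
drop 6:j onto {4:h}
drop 7:i onto {5:i}
drop 8:h onto {6:j, 7:i}
ground layer = {0:j}
drop-orders for the pieces not yet dropped (sum over which currently-grounded one goes next):
  1 to go: {8} 1
  2 to go: {6,8} 1  {7,8} 1
  3 to go: {5,7,8} 1  {6,7,8} 2
  4 to go: {5,6,7,8} 3
  5 to go: {4,5,6,7,8} 3
  6 to go: {3,4,5,6,7,8} 3
  7 to go: {2,3,4,5,6,7,8} 3
  if 0:j drops first: 3 orders

3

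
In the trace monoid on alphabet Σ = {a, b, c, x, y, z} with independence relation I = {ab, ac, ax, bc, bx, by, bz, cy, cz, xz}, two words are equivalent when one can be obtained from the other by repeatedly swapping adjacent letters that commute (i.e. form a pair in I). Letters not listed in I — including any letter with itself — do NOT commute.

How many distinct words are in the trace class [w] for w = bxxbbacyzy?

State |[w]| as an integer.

1560

drop 0:b onto floor
drop 1:x onto floor
drop 2:x onto {1:x}
drop 3:b onto {0:b}
drop 4:b onto {3:b}
drop 5:a onto floor
drop 6:c onto {2:x}
drop 7:y onto {2:x, 5:a}
drop 8:z onto {7:y}
drop 9:y onto {8:z}
ground layer = {0:b, 1:x, 5:a}
drop-orders for the pieces not yet dropped (sum over which currently-grounded one goes next):
  1 to go: {4} 1  {6} 1  {9} 1
  2 to go: {3,4} 1  {4,6} 2  {4,9} 2  {6,9} 2  {8,9} 1
  3 to go: {0,3,4} 1  {3,4,6} 3  {3,4,9} 3  {4,6,9} 6  {4,8,9} 3  {6,8,9} 3  {7,8,9} 1
  4 to go: {0,3,4,6} 4  {0,3,4,9} 4  {3,4,6,9} 12  {3,4,8,9} 6  {4,6,8,9} 12  {4,7,8,9} 4  {5,7,8,9} 1  {6,7,8,9} 4
  5 to go: {0,3,4,6,9} 20  {0,3,4,8,9} 10  {2,6,7,8,9} 4  {3,4,6,8,9} 30  {3,4,7,8,9} 10  {4,5,7,8,9} 5  {4,6,7,8,9} 20  {5,6,7,8,9} 5
  6 to go: {0,3,4,6,8,9} 60  {0,3,4,7,8,9} 20  {1,2,6,7,8,9} 4  {2,4,6,7,8,9} 24  {2,5,6,7,8,9} 9  {3,4,5,7,8,9} 15  {3,4,6,7,8,9} 60  {4,5,6,7,8,9} 30
  7 to go: {0,3,4,5,7,8,9} 35  {0,3,4,6,7,8,9} 140  {1,2,4,6,7,8,9} 28  {1,2,5,6,7,8,9} 13  {2,3,4,6,7,8,9} 84  {2,4,5,6,7,8,9} 63  {3,4,5,6,7,8,9} 105
  8 to go: {0,2,3,4,6,7,8,9} 224  {0,3,4,5,6,7,8,9} 280  {1,2,3,4,6,7,8,9} 112  {1,2,4,5,6,7,8,9} 104  {2,3,4,5,6,7,8,9} 252
  if 0:b drops first: 468 orders
  if 1:x drops first: 756 orders
  if 5:a drops first: 336 orders
heap linearizations: 1560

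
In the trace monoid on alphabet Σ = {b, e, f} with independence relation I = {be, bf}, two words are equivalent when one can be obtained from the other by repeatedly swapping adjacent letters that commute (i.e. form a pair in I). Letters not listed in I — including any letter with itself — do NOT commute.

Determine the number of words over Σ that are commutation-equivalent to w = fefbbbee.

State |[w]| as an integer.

56

drop 0:f onto floor
drop 1:e onto {0:f}
drop 2:f onto {1:e}
drop 3:b onto floor
drop 4:b onto {3:b}
drop 5:b onto {4:b}
drop 6:e onto {2:f}
drop 7:e onto {6:e}
ground layer = {0:f, 3:b}
drop-orders for the pieces not yet dropped (sum over which currently-grounded one goes next):
  1 to go: {5} 1  {7} 1
  2 to go: {4,5} 1  {5,7} 2  {6,7} 1
  3 to go: {2,6,7} 1  {3,4,5} 1  {4,5,7} 3  {5,6,7} 3
  4 to go: {1,2,6,7} 1  {2,5,6,7} 4  {3,4,5,7} 4  {4,5,6,7} 6
  5 to go: {0,1,2,6,7} 1  {1,2,5,6,7} 5  {2,4,5,6,7} 10  {3,4,5,6,7} 10
  6 to go: {0,1,2,5,6,7} 6  {1,2,4,5,6,7} 15  {2,3,4,5,6,7} 20
  if 0:f drops first: 35 orders
  if 3:b drops first: 21 orders
heap linearizations: 56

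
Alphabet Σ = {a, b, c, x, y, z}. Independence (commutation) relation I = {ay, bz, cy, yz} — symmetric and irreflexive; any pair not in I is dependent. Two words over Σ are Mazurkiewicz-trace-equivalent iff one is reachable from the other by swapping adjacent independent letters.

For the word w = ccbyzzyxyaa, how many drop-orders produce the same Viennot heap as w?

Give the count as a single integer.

#0=c has no predecessor
#1=c depends on [0:c]
#2=b depends on [1:c]
#3=y depends on [2:b]
#4=z depends on [1:c]
#5=z depends on [4:z]
#6=y depends on [3:y]
#7=x depends on [5:z, 6:y]
#8=y depends on [7:x]
#9=a depends on [7:x]
#10=a depends on [9:a]
sources: [0:c]
N(rest) = Σ N(rest − s) over sources s of rest; N(one piece) = 1:
  size 1 → [8]=1  [10]=1
  size 2 → [8,10]=2  [9,10]=1
  size 3 → [8,9,10]=3
  size 4 → [7,8,9,10]=3
  size 5 → [5,7,8,9,10]=3  [6,7,8,9,10]=3
  size 6 → [3,6,7,8,9,10]=3  [4,5,7,8,9,10]=3  [5,6,7,8,9,10]=6
  size 7 → [2,3,6,7,8,9,10]=3  [3,5,6,7,8,9,10]=9  [4,5,6,7,8,9,10]=9
  size 8 → [2,3,5,6,7,8,9,10]=12  [3,4,5,6,7,8,9,10]=18
  size 9 → [2,3,4,5,6,7,8,9,10]=30
  first=0(c) contributes 30

30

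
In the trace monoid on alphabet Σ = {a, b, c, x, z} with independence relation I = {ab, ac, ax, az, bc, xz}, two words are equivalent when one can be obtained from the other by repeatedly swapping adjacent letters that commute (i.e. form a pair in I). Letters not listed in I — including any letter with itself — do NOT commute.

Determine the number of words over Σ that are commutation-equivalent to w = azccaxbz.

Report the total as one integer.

28

0(a) covers ∅
1(z) covers ∅
2(c) covers 1:z
3(c) covers 2:c
4(a) covers 0:a
5(x) covers 3:c
6(b) covers 5:x
7(z) covers 6:b
floor of heap: 0:a, 1:z
completions by unplaced set U, small U first (add the entries for U minus each lowest piece of U):
  |U|=1: {4}:1  {7}:1
  |U|=2: {0,4}:1  {4,7}:2  {6,7}:1
  |U|=3: {0,4,7}:3  {4,6,7}:3  {5,6,7}:1
  |U|=4: {0,4,6,7}:6  {3,5,6,7}:1  {4,5,6,7}:4
  |U|=5: {0,4,5,6,7}:10  {2,3,5,6,7}:1  {3,4,5,6,7}:5
  |U|=6: {0,3,4,5,6,7}:15  {1,2,3,5,6,7}:1  {2,3,4,5,6,7}:6
  start at 0(a): 7
  start at 1(z): 21
sum over floor = 28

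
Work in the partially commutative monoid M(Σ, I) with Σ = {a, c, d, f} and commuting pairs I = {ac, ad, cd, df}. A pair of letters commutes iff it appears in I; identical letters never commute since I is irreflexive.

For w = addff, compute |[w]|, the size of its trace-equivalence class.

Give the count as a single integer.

piece 0:a — minimal
piece 1:d — minimal
piece 2:d rests on {1:d}
piece 3:f rests on {0:a}
piece 4:f rests on {3:f}
minimal pieces: {0:a, 1:d}
ways to finish when only these pieces remain (= sum over removing one remaining piece with nothing left below it):
  1 left: {2}→1  {4}→1
  2 left: {1,2}→1  {2,4}→2  {3,4}→1
  3 left: {0,3,4}→1  {1,2,4}→3  {2,3,4}→3
  placing 0:a first → 6 extensions
  placing 1:d first → 4 extensions
total linear extensions = 10

10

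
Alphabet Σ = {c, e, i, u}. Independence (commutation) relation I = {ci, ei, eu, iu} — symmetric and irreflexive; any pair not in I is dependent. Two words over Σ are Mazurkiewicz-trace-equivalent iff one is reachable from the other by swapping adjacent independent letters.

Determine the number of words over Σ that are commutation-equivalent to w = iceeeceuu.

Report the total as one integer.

27

piece 0:i — minimal
piece 1:c — minimal
piece 2:e rests on {1:c}
piece 3:e rests on {2:e}
piece 4:e rests on {3:e}
piece 5:c rests on {4:e}
piece 6:e rests on {5:c}
piece 7:u rests on {5:c}
piece 8:u rests on {7:u}
minimal pieces: {0:i, 1:c}
ways to finish when only these pieces remain (= sum over removing one remaining piece with nothing left below it):
  1 left: {0}→1  {6}→1  {8}→1
  2 left: {0,6}→2  {0,8}→2  {6,8}→2  {7,8}→1
  3 left: {0,6,8}→6  {0,7,8}→3  {6,7,8}→3
  4 left: {0,6,7,8}→12  {5,6,7,8}→3
  5 left: {0,5,6,7,8}→15  {4,5,6,7,8}→3
  6 left: {0,4,5,6,7,8}→18  {3,4,5,6,7,8}→3
  7 left: {0,3,4,5,6,7,8}→21  {2,3,4,5,6,7,8}→3
  placing 0:i first → 3 extensions
  placing 1:c first → 24 extensions
total linear extensions = 27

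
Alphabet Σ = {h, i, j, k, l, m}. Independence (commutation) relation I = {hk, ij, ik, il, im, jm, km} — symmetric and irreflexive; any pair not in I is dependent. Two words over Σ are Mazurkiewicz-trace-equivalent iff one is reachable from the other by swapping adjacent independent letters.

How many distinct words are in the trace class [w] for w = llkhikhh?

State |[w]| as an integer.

15

0(l) covers ∅
1(l) covers 0:l
2(k) covers 1:l
3(h) covers 1:l
4(i) covers 3:h
5(k) covers 2:k
6(h) covers 4:i
7(h) covers 6:h
floor of heap: 0:l
completions by unplaced set U, small U first (add the entries for U minus each lowest piece of U):
  |U|=1: {5}:1  {7}:1
  |U|=2: {2,5}:1  {5,7}:2  {6,7}:1
  |U|=3: {2,5,7}:3  {4,6,7}:1  {5,6,7}:3
  |U|=4: {2,5,6,7}:6  {3,4,6,7}:1  {4,5,6,7}:4
  |U|=5: {2,4,5,6,7}:10  {3,4,5,6,7}:5
  |U|=6: {2,3,4,5,6,7}:15
  start at 0(l): 15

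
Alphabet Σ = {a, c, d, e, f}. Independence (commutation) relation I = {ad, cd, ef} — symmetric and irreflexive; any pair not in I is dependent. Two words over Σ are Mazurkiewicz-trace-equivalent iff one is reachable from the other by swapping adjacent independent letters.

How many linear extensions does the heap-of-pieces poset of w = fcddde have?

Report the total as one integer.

#0=f has no predecessor
#1=c depends on [0:f]
#2=d depends on [0:f]
#3=d depends on [2:d]
#4=d depends on [3:d]
#5=e depends on [1:c, 4:d]
sources: [0:f]
N(rest) = Σ N(rest − s) over sources s of rest; N(one piece) = 1:
  size 1 → [5]=1
  size 2 → [1,5]=1  [4,5]=1
  size 3 → [1,4,5]=2  [3,4,5]=1
  size 4 → [1,3,4,5]=3  [2,3,4,5]=1
  first=0(f) contributes 4

4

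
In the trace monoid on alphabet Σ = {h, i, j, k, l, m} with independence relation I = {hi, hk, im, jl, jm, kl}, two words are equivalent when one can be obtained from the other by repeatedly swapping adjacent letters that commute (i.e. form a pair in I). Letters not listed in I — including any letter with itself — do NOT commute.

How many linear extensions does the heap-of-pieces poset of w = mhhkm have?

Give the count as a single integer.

piece 0:m — minimal
piece 1:h rests on {0:m}
piece 2:h rests on {1:h}
piece 3:k rests on {0:m}
piece 4:m rests on {2:h, 3:k}
minimal pieces: {0:m}
ways to finish when only these pieces remain (= sum over removing one remaining piece with nothing left below it):
  1 left: {4}→1
  2 left: {2,4}→1  {3,4}→1
  3 left: {1,2,4}→1  {2,3,4}→2
  placing 0:m first → 3 extensions

3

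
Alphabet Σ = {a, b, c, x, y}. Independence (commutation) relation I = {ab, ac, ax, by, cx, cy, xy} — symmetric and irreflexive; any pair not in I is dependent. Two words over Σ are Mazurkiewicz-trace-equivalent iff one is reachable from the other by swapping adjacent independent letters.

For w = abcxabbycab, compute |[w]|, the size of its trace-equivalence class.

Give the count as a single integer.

piece 0:a — minimal
piece 1:b — minimal
piece 2:c rests on {1:b}
piece 3:x rests on {1:b}
piece 4:a rests on {0:a}
piece 5:b rests on {2:c, 3:x}
piece 6:b rests on {5:b}
piece 7:y rests on {4:a}
piece 8:c rests on {6:b}
piece 9:a rests on {7:y}
piece 10:b rests on {8:c}
minimal pieces: {0:a, 1:b}
ways to finish when only these pieces remain (= sum over removing one remaining piece with nothing left below it):
  1 left: {9}→1  {10}→1
  2 left: {7,9}→1  {8,10}→1  {9,10}→2
  3 left: {4,7,9}→1  {6,8,10}→1  {7,9,10}→3  {8,9,10}→3
  4 left: {0,4,7,9}→1  {4,7,9,10}→4  {5,6,8,10}→1  {6,8,9,10}→4  {7,8,9,10}→6
  5 left: {0,4,7,9,10}→5  {2,5,6,8,10}→1  {3,5,6,8,10}→1  {4,7,8,9,10}→10  {5,6,8,9,10}→5  {6,7,8,9,10}→10
  6 left: {0,4,7,8,9,10}→15  {2,3,5,6,8,10}→2  {2,5,6,8,9,10}→6  {3,5,6,8,9,10}→6  {4,6,7,8,9,10}→20  {5,6,7,8,9,10}→15
  7 left: {0,4,6,7,8,9,10}→35  {1,2,3,5,6,8,10}→2  {2,3,5,6,8,9,10}→14  {2,5,6,7,8,9,10}→21  {3,5,6,7,8,9,10}→21  {4,5,6,7,8,9,10}→35
  8 left: {0,4,5,6,7,8,9,10}→70  {1,2,3,5,6,8,9,10}→16  {2,3,5,6,7,8,9,10}→56  {2,4,5,6,7,8,9,10}→56  {3,4,5,6,7,8,9,10}→56
  9 left: {0,2,4,5,6,7,8,9,10}→126  {0,3,4,5,6,7,8,9,10}→126  {1,2,3,5,6,7,8,9,10}→72  {2,3,4,5,6,7,8,9,10}→168
  placing 0:a first → 240 extensions
  placing 1:b first → 420 extensions
total linear extensions = 660

660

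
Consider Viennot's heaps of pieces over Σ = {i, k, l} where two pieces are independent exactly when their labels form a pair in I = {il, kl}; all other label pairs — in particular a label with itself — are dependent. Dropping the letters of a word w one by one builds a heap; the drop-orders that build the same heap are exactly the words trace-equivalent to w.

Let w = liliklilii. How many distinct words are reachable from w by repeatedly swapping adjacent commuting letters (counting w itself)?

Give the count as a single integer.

210

0(l) covers ∅
1(i) covers ∅
2(l) covers 0:l
3(i) covers 1:i
4(k) covers 3:i
5(l) covers 2:l
6(i) covers 4:k
7(l) covers 5:l
8(i) covers 6:i
9(i) covers 8:i
floor of heap: 0:l, 1:i
completions by unplaced set U, small U first (add the entries for U minus each lowest piece of U):
  |U|=1: {7}:1  {9}:1
  |U|=2: {5,7}:1  {7,9}:2  {8,9}:1
  |U|=3: {2,5,7}:1  {5,7,9}:3  {6,8,9}:1  {7,8,9}:3
  |U|=4: {0,2,5,7}:1  {2,5,7,9}:4  {4,6,8,9}:1  {5,7,8,9}:6  {6,7,8,9}:4
  |U|=5: {0,2,5,7,9}:5  {2,5,7,8,9}:10  {3,4,6,8,9}:1  {4,6,7,8,9}:5  {5,6,7,8,9}:10
  |U|=6: {0,2,5,7,8,9}:15  {1,3,4,6,8,9}:1  {2,5,6,7,8,9}:20  {3,4,6,7,8,9}:6  {4,5,6,7,8,9}:15
  |U|=7: {0,2,5,6,7,8,9}:35  {1,3,4,6,7,8,9}:7  {2,4,5,6,7,8,9}:35  {3,4,5,6,7,8,9}:21
  |U|=8: {0,2,4,5,6,7,8,9}:70  {1,3,4,5,6,7,8,9}:28  {2,3,4,5,6,7,8,9}:56
  start at 0(l): 84
  start at 1(i): 126
sum over floor = 210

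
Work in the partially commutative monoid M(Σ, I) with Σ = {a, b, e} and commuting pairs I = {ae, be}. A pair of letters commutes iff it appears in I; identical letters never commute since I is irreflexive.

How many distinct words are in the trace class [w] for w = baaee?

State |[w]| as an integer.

0(b) covers ∅
1(a) covers 0:b
2(a) covers 1:a
3(e) covers ∅
4(e) covers 3:e
floor of heap: 0:b, 3:e
completions by unplaced set U, small U first (add the entries for U minus each lowest piece of U):
  |U|=1: {2}:1  {4}:1
  |U|=2: {1,2}:1  {2,4}:2  {3,4}:1
  |U|=3: {0,1,2}:1  {1,2,4}:3  {2,3,4}:3
  start at 0(b): 6
  start at 3(e): 4
sum over floor = 10

10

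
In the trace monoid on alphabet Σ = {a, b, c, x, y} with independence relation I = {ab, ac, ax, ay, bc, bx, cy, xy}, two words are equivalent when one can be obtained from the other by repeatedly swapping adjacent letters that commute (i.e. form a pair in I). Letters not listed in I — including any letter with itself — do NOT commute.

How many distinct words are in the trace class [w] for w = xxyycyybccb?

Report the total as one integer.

#0=x has no predecessor
#1=x depends on [0:x]
#2=y has no predecessor
#3=y depends on [2:y]
#4=c depends on [1:x]
#5=y depends on [3:y]
#6=y depends on [5:y]
#7=b depends on [6:y]
#8=c depends on [4:c]
#9=c depends on [8:c]
#10=b depends on [7:b]
sources: [0:x, 2:y]
N(rest) = Σ N(rest − s) over sources s of rest; N(one piece) = 1:
  size 1 → [9]=1  [10]=1
  size 2 → [7,10]=1  [8,9]=1  [9,10]=2
  size 3 → [4,8,9]=1  [6,7,10]=1  [7,9,10]=3  [8,9,10]=3
  size 4 → [1,4,8,9]=1  [4,8,9,10]=4  [5,6,7,10]=1  [6,7,9,10]=4  [7,8,9,10]=6
  size 5 → [0,1,4,8,9]=1  [1,4,8,9,10]=5  [3,5,6,7,10]=1  [4,7,8,9,10]=10  [5,6,7,9,10]=5  [6,7,8,9,10]=10
  size 6 → [0,1,4,8,9,10]=6  [1,4,7,8,9,10]=15  [2,3,5,6,7,10]=1  [3,5,6,7,9,10]=6  [4,6,7,8,9,10]=20  [5,6,7,8,9,10]=15
  size 7 → [0,1,4,7,8,9,10]=21  [1,4,6,7,8,9,10]=35  [2,3,5,6,7,9,10]=7  [3,5,6,7,8,9,10]=21  [4,5,6,7,8,9,10]=35
  size 8 → [0,1,4,6,7,8,9,10]=56  [1,4,5,6,7,8,9,10]=70  [2,3,5,6,7,8,9,10]=28  [3,4,5,6,7,8,9,10]=56
  size 9 → [0,1,4,5,6,7,8,9,10]=126  [1,3,4,5,6,7,8,9,10]=126  [2,3,4,5,6,7,8,9,10]=84
  first=0(x) contributes 210
  first=2(y) contributes 252
|[w]| = 462

462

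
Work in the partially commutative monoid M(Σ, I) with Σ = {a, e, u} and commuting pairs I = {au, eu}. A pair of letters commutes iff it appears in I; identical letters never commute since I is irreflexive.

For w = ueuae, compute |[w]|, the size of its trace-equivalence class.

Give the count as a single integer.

10

drop 0:u onto floor
drop 1:e onto floor
drop 2:u onto {0:u}
drop 3:a onto {1:e}
drop 4:e onto {3:a}
ground layer = {0:u, 1:e}
drop-orders for the pieces not yet dropped (sum over which currently-grounded one goes next):
  1 to go: {2} 1  {4} 1
  2 to go: {0,2} 1  {2,4} 2  {3,4} 1
  3 to go: {0,2,4} 3  {1,3,4} 1  {2,3,4} 3
  if 0:u drops first: 4 orders
  if 1:e drops first: 6 orders
heap linearizations: 10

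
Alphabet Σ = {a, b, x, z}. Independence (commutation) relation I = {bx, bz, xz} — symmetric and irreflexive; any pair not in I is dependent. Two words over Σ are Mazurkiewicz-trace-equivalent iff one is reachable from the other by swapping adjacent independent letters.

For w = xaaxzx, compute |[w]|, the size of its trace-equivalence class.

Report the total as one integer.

3

#0=x has no predecessor
#1=a depends on [0:x]
#2=a depends on [1:a]
#3=x depends on [2:a]
#4=z depends on [2:a]
#5=x depends on [3:x]
sources: [0:x]
N(rest) = Σ N(rest − s) over sources s of rest; N(one piece) = 1:
  size 1 → [4]=1  [5]=1
  size 2 → [3,5]=1  [4,5]=2
  size 3 → [3,4,5]=3
  size 4 → [2,3,4,5]=3
  first=0(x) contributes 3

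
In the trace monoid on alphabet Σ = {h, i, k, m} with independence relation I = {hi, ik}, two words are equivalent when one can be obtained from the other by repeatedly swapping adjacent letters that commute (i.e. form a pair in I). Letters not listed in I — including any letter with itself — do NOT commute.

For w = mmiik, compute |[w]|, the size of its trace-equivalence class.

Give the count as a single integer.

3

#0=m has no predecessor
#1=m depends on [0:m]
#2=i depends on [1:m]
#3=i depends on [2:i]
#4=k depends on [1:m]
sources: [0:m]
N(rest) = Σ N(rest − s) over sources s of rest; N(one piece) = 1:
  size 1 → [3]=1  [4]=1
  size 2 → [2,3]=1  [3,4]=2
  size 3 → [2,3,4]=3
  first=0(m) contributes 3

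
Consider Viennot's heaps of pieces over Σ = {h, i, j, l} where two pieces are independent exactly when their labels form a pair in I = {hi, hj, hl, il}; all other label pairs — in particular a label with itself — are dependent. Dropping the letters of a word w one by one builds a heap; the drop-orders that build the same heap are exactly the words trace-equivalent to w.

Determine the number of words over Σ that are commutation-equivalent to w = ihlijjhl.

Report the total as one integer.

#0=i has no predecessor
#1=h has no predecessor
#2=l has no predecessor
#3=i depends on [0:i]
#4=j depends on [2:l, 3:i]
#5=j depends on [4:j]
#6=h depends on [1:h]
#7=l depends on [5:j]
sources: [0:i, 1:h, 2:l]
N(rest) = Σ N(rest − s) over sources s of rest; N(one piece) = 1:
  size 1 → [6]=1  [7]=1
  size 2 → [1,6]=1  [5,7]=1  [6,7]=2
  size 3 → [1,6,7]=3  [4,5,7]=1  [5,6,7]=3
  size 4 → [1,5,6,7]=6  [2,4,5,7]=1  [3,4,5,7]=1  [4,5,6,7]=4
  size 5 → [0,3,4,5,7]=1  [1,4,5,6,7]=10  [2,3,4,5,7]=2  [2,4,5,6,7]=5  [3,4,5,6,7]=5
  size 6 → [0,2,3,4,5,7]=3  [0,3,4,5,6,7]=6  [1,2,4,5,6,7]=15  [1,3,4,5,6,7]=15  [2,3,4,5,6,7]=12
  first=0(i) contributes 42
  first=1(h) contributes 21
  first=2(l) contributes 21
|[w]| = 84

84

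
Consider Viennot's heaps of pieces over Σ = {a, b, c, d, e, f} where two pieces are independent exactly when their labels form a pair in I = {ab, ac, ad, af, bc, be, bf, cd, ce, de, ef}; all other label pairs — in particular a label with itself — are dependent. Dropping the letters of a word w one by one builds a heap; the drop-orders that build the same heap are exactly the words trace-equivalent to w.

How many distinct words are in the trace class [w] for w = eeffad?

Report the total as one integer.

20

#0=e has no predecessor
#1=e depends on [0:e]
#2=f has no predecessor
#3=f depends on [2:f]
#4=a depends on [1:e]
#5=d depends on [3:f]
sources: [0:e, 2:f]
N(rest) = Σ N(rest − s) over sources s of rest; N(one piece) = 1:
  size 1 → [4]=1  [5]=1
  size 2 → [1,4]=1  [3,5]=1  [4,5]=2
  size 3 → [0,1,4]=1  [1,4,5]=3  [2,3,5]=1  [3,4,5]=3
  size 4 → [0,1,4,5]=4  [1,3,4,5]=6  [2,3,4,5]=4
  first=0(e) contributes 10
  first=2(f) contributes 10
|[w]| = 20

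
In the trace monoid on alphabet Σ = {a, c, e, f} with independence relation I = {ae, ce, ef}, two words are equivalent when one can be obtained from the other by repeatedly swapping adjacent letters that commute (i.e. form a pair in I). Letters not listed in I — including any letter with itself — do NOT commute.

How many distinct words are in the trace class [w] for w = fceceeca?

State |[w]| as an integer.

piece 0:f — minimal
piece 1:c rests on {0:f}
piece 2:e — minimal
piece 3:c rests on {1:c}
piece 4:e rests on {2:e}
piece 5:e rests on {4:e}
piece 6:c rests on {3:c}
piece 7:a rests on {6:c}
minimal pieces: {0:f, 2:e}
ways to finish when only these pieces remain (= sum over removing one remaining piece with nothing left below it):
  1 left: {5}→1  {7}→1
  2 left: {4,5}→1  {5,7}→2  {6,7}→1
  3 left: {2,4,5}→1  {3,6,7}→1  {4,5,7}→3  {5,6,7}→3
  4 left: {1,3,6,7}→1  {2,4,5,7}→4  {3,5,6,7}→4  {4,5,6,7}→6
  5 left: {0,1,3,6,7}→1  {1,3,5,6,7}→5  {2,4,5,6,7}→10  {3,4,5,6,7}→10
  6 left: {0,1,3,5,6,7}→6  {1,3,4,5,6,7}→15  {2,3,4,5,6,7}→20
  placing 0:f first → 35 extensions
  placing 2:e first → 21 extensions
total linear extensions = 56

56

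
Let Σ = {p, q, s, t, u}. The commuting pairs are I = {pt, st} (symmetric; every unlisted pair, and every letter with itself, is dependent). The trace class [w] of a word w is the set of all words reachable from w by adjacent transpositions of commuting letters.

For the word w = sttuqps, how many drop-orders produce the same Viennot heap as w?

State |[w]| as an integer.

#0=s has no predecessor
#1=t has no predecessor
#2=t depends on [1:t]
#3=u depends on [0:s, 2:t]
#4=q depends on [3:u]
#5=p depends on [4:q]
#6=s depends on [5:p]
sources: [0:s, 1:t]
N(rest) = Σ N(rest − s) over sources s of rest; N(one piece) = 1:
  size 1 → [6]=1
  size 2 → [5,6]=1
  size 3 → [4,5,6]=1
  size 4 → [3,4,5,6]=1
  size 5 → [0,3,4,5,6]=1  [2,3,4,5,6]=1
  first=0(s) contributes 1
  first=1(t) contributes 2
|[w]| = 3

3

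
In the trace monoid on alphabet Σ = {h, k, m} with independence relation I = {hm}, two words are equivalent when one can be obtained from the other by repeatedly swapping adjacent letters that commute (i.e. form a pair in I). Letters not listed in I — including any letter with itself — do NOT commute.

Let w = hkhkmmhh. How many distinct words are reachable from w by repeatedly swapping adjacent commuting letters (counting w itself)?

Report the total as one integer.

piece 0:h — minimal
piece 1:k rests on {0:h}
piece 2:h rests on {1:k}
piece 3:k rests on {2:h}
piece 4:m rests on {3:k}
piece 5:m rests on {4:m}
piece 6:h rests on {3:k}
piece 7:h rests on {6:h}
minimal pieces: {0:h}
ways to finish when only these pieces remain (= sum over removing one remaining piece with nothing left below it):
  1 left: {5}→1  {7}→1
  2 left: {4,5}→1  {5,7}→2  {6,7}→1
  3 left: {4,5,7}→3  {5,6,7}→3
  4 left: {4,5,6,7}→6
  5 left: {3,4,5,6,7}→6
  6 left: {2,3,4,5,6,7}→6
  placing 0:h first → 6 extensions

6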